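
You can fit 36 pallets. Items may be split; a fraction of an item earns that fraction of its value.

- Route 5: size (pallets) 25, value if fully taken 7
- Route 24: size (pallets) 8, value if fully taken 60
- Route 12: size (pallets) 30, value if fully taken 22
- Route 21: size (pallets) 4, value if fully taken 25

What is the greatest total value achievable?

102.6

Rank by value-to-size ratio: Route 24 60/8≈7.5, Route 21 25/4≈6.25, Route 12 22/30≈0.733, Route 5 7/25≈0.28.
Take all of Route 24 (8 pallets, value 60) ; 28 pallets left.
Route 21: take in full, 4 pallets for value 25 ; 24 left.
Only 24 pallets remain; take 24/30 of Route 12 for value 22×24/30 = 17.6.
Total value = 102.6.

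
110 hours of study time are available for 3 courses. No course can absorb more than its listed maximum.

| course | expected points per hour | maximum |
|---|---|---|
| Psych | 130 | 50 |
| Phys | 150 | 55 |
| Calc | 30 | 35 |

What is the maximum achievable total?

Highest expected points per hour first: Phys 150 > Psych 130 > Calc 30.
Phys: +55 to 55 (cap) ; 55 left.
Give Psych 50 to hit its cap of 50 ; 5 left.
Calc: +5 (room for 35) → 5. Pool exhausted.
Total = 130×50 + 150×55 + 30×5 = 14900.

14900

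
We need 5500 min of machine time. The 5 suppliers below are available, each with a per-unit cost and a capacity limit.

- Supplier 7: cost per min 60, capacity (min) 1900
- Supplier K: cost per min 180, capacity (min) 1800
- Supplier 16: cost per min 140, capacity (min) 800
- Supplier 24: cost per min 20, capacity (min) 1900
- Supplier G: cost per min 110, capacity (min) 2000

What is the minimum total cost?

Cheapest first:
Supplier 24 at 20: take all 1900 min ; 3600 still needed.
Supplier 7 at 60: take all 1900 min ; 1700 still needed.
Take 1700 from Supplier G at 110 to finish.
Supplier 16, Supplier K: unused.
Cost = 1900×20 + 1900×60 + 1700×110 = 339000.

339000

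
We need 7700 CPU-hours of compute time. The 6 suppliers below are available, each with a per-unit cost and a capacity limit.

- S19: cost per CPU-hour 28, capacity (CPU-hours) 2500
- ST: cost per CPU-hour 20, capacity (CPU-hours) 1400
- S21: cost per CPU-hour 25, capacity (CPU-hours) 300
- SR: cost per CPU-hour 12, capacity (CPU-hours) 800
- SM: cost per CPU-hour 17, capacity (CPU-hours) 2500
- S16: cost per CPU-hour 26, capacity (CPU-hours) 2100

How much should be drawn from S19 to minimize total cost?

Fill from the cheapest supplier first.
SR at 12: take all 800 CPU-hours → 6900 still needed.
SM (17): use full 2500 → 4400 CPU-hours to go.
Take 1400 from ST at 20 → need 3000 more.
S21 at 25: take all 300 CPU-hours → 2700 still needed.
S16 at 26: take all 2100 CPU-hours → 600 still needed.
S19 (28): take the remaining 600 → done.

600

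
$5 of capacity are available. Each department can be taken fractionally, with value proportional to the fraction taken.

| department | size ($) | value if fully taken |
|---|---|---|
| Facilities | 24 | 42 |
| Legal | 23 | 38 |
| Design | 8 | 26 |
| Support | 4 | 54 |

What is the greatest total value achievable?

Sort by value density: Support 54/4≈13.5, Design 26/8≈3.25, Facilities 42/24≈1.75, Legal 38/23≈1.65.
All 4 $ of Support fit (value 54) — 1 remain.
Fill the last 1 $ with part of Design: 1/8 of it earns 3.25.
Total value = 57.25.

57.25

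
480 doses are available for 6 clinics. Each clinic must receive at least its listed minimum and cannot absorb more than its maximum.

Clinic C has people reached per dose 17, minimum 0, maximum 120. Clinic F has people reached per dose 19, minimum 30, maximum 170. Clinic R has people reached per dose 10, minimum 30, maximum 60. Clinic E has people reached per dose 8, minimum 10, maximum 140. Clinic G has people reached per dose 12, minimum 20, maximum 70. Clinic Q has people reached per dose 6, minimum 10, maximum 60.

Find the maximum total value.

7170

Meeting every minimum uses 0+30+30+10+20+10 = 100 doses, leaving 380.
Highest people reached per dose first: Clinic F 19 > Clinic C 17 > Clinic G 12 > Clinic R 10 > Clinic E 8 > Clinic Q 6.
Give Clinic F 140 more to hit its cap of 170 → 240 left.
Clinic C takes 120 more to reach its cap of 120 → 120 left.
Clinic G: +50 to 70 (cap) → 70 left.
Give Clinic R 30 more to hit its cap of 60 → 40 left.
Only 40 left; Clinic E takes them to reach 50.
Total = 17×120 + 19×170 + 10×60 + 8×50 + 12×70 + 6×10 = 7170.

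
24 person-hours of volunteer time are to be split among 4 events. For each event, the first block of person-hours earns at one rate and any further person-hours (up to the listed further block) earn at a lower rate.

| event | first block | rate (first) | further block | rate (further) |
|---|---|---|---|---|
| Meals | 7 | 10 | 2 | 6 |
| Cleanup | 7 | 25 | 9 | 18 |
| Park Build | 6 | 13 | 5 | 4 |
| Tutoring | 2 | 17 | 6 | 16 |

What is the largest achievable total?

Rank every tier by rate: Cleanup/T1 25 > Cleanup/T2 18 > Tutoring/T1 17 > Tutoring/T2 16 > Park Build/T1 13 > Meals/T1 10 > Meals/T2 6 > Park Build/T2 4.
Fill Cleanup T1 block (7 at 25) — 17 left.
Fill Cleanup T2 block (9 at 18) — 8 left.
Tutoring T1 at 17: fill all 2 — 6 left.
Fill Tutoring T2 block (6 at 16) — 0 left.
Total = 25×7 + 18×9 + 17×2 + 16×6 = 467.

467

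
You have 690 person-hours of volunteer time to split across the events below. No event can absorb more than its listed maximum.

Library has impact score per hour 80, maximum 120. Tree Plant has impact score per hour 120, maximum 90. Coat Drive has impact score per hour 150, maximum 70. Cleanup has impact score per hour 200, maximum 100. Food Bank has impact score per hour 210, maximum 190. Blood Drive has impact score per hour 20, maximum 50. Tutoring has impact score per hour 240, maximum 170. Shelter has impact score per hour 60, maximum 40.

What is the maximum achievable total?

127600

Highest impact score per hour first: Tutoring 240 > Food Bank 210 > Cleanup 200 > Coat Drive 150 > Tree Plant 120 > Library 80 > Shelter 60 > Blood Drive 20.
Tutoring: +170 to 170 (cap) — 520 left.
Food Bank: +190 to 190 (cap) — 330 left.
Cleanup takes 100 to reach its cap of 100 — 230 left.
Give Coat Drive 70 to hit its cap of 70 — 160 left.
Tree Plant takes 90 to reach its cap of 90 — 70 left.
Library has room for 120 but only 70 remain, so it gets 70.
Total = 80×70 + 120×90 + 150×70 + 200×100 + 210×190 + 240×170 = 127600.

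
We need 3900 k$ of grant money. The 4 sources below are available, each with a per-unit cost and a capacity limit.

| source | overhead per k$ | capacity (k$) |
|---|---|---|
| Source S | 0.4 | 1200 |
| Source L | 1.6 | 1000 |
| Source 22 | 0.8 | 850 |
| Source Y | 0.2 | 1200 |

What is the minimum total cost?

Use sources in increasing cost order.
Source Y at 0.2: take all 1200 k$ — 2700 still needed.
Take 1200 from Source S at 0.4 — need 1500 more.
Source 22 (0.8): use full 850 — 650 k$ to go.
Take 650 from Source L at 1.6 to finish.
Cost = 1200×0.2 + 1200×0.4 + 850×0.8 + 650×1.6 = 2440.

2440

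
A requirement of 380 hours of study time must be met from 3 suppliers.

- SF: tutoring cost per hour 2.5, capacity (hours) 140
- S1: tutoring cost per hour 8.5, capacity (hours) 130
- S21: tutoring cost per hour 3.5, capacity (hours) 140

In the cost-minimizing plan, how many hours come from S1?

100

Use suppliers in increasing cost order.
SF at 2.5: take all 140 hours — 240 still needed.
Take 140 from S21 at 3.5 — need 100 more.
Take 100 from S1 at 8.5 to finish.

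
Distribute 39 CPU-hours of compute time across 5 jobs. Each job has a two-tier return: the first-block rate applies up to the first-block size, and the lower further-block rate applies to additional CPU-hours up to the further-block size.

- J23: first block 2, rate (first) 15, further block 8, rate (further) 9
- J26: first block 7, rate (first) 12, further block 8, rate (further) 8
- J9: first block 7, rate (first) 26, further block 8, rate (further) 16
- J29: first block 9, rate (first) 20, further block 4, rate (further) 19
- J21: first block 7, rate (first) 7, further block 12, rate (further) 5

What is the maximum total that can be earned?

698

Rank every tier by rate: J9/first 26 > J29/first 20 > J29/second 19 > J9/second 16 > J23/first 15 > J26/first 12 > J23/second 9 > J26/second 8 > J21/first 7 > J21/second 5.
J9 first at 26: fill all 7 → 32 left.
Fill J29 first block (9 at 20) → 23 left.
J29/second (19): +4 → 19 left.
Fill J9 second block (8 at 16) → 11 left.
J23 first at 15: fill all 2 → 9 left.
J26 first at 12: fill all 7 → 2 left.
J23 second at 9: only 2 left, fill 2.
Total = 26×7 + 20×9 + 19×4 + 16×8 + 15×2 + 12×7 + 9×2 = 698.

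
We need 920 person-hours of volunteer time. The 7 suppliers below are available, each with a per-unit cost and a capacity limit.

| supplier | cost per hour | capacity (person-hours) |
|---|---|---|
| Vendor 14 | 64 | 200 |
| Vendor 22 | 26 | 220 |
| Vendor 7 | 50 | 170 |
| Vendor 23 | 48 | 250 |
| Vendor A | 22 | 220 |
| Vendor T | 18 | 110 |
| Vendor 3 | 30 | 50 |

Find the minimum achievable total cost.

Cheapest first:
Vendor T at 18: take all 110 person-hours — 810 still needed.
Vendor A (22): use full 220 — 590 person-hours to go.
Vendor 22 (26): use full 220 — 370 person-hours to go.
Take 50 from Vendor 3 at 30 — need 320 more.
Vendor 23 at 48: take all 250 person-hours — 70 still needed.
Take 70 from Vendor 7 at 50 to finish.
Vendor 14: unused.
Cost = 110×18 + 220×22 + 220×26 + 50×30 + 250×48 + 70×50 = 29540.

29540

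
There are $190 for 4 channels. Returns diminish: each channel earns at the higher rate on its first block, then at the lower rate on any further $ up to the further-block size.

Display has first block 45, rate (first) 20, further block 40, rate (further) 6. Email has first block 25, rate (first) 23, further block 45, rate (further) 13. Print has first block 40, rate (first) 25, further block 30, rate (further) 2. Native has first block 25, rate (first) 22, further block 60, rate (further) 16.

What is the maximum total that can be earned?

3905

Treat each block as its own option and order by rate: Print/tier1 25 > Email/tier1 23 > Native/tier1 22 > Display/tier1 20 > Native/tier2 16 > Email/tier2 13 > Display/tier2 6 > Print/tier2 2.
Print tier1 at 25: fill all 40 — 150 left.
Email tier1 at 23: fill all 25 — 125 left.
Native/tier1 (22): +25 — 100 left.
Fill Display tier1 block (45 at 20) — 55 left.
55 remain; put them into Native tier2 at 16.
Total = 25×40 + 23×25 + 22×25 + 20×45 + 16×55 = 3905.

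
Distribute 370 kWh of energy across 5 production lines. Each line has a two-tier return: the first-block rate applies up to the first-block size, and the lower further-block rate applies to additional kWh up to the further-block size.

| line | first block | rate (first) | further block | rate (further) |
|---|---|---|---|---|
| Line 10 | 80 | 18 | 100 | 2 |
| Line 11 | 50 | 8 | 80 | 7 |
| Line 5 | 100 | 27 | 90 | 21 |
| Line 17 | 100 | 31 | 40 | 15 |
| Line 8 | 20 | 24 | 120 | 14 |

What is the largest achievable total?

Treat each block as its own option and order by rate: Line 17/first 31 > Line 5/first 27 > Line 8/first 24 > Line 5/second 21 > Line 10/first 18 > Line 17/second 15 > Line 8/second 14 > Line 11/first 8 > Line 11/second 7 > Line 10/second 2.
Line 17 first at 31: fill all 100 ; 270 left.
Line 5/first (27): +100 ; 170 left.
Line 8 first at 24: fill all 20 ; 150 left.
Line 5 second at 21: fill all 90 ; 60 left.
Line 10 first at 18: only 60 left, fill 60.
Total = 31×100 + 27×100 + 24×20 + 21×90 + 18×60 = 9250.

9250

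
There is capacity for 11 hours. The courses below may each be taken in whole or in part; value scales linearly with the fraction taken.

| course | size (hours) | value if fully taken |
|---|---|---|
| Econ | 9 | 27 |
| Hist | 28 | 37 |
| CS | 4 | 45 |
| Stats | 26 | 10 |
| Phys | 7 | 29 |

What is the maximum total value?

Rank by value-to-size ratio: CS 45/4≈11.2, Phys 29/7≈4.14, Econ 27/9≈3, Hist 37/28≈1.32, Stats 10/26≈0.385.
CS: take in full, 4 hours for value 45 — 7 left.
Phys: take in full, 7 hours for value 29 — 0 left.
Total value = 74.

74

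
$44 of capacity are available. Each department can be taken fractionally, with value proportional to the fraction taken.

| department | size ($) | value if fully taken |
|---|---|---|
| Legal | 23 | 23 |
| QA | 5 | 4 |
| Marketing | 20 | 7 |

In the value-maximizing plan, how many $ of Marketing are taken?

Rank by value-to-size ratio: Legal 23/23≈1, QA 4/5≈0.8, Marketing 7/20≈0.35.
Take all of Legal (23 $, value 23) ; 21 $ left.
QA: take in full, 5 $ for value 4 ; 16 left.
Only 16 $ remain; take 16/20 of Marketing for value 7×16/20 = 5.6.

16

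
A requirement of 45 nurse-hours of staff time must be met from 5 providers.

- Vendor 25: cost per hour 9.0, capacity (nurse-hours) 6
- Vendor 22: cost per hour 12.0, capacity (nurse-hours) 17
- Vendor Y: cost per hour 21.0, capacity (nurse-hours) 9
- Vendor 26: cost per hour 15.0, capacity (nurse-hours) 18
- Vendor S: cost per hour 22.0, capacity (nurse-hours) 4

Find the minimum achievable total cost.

612

Fill from the cheapest provider first.
Vendor 25 at 9.0: take all 6 nurse-hours — 39 still needed.
Vendor 22 at 12.0: take all 17 nurse-hours — 22 still needed.
Vendor 26 (15.0): use full 18 — 4 nurse-hours to go.
Vendor Y (21.0): take the remaining 4 — done.
Vendor S: unused.
Cost = 6×9.0 + 17×12.0 + 18×15.0 + 4×21.0 = 612.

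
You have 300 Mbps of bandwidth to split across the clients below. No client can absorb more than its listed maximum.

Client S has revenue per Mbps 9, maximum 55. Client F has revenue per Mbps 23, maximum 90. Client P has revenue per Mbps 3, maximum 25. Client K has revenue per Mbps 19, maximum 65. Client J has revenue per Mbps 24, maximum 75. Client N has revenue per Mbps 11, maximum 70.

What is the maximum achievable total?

5875

Highest revenue per Mbps first: Client J 24 > Client F 23 > Client K 19 > Client N 11 > Client S 9 > Client P 3.
Client J takes 75 to reach its cap of 75 — 225 left.
Give Client F 90 to hit its cap of 90 — 135 left.
Client K takes 65 to reach its cap of 65 — 70 left.
Client N: +70 to 70 (cap) — 0 left.
Total = 23×90 + 19×65 + 24×75 + 11×70 = 5875.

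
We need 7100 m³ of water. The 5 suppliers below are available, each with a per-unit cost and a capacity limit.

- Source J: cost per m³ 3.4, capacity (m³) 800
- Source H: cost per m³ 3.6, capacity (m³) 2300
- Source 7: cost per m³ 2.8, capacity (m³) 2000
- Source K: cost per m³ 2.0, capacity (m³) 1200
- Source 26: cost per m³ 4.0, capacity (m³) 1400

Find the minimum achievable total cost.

22200

Cheapest first:
Take 1200 from Source K at 2.0 → need 5900 more.
Take 2000 from Source 7 at 2.8 → need 3900 more.
Source J at 3.4: take all 800 m³ → 3100 still needed.
Source H at 3.6: take all 2300 m³ → 800 still needed.
Take 800 from Source 26 at 4.0 to finish.
Cost = 1200×2.0 + 2000×2.8 + 800×3.4 + 2300×3.6 + 800×4.0 = 22200.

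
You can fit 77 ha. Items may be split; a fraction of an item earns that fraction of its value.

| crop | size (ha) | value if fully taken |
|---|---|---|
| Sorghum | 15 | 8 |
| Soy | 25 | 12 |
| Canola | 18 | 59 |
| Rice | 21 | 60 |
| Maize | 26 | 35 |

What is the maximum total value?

Best value per unit of size first: Canola 59/18≈3.28, Rice 60/21≈2.86, Maize 35/26≈1.35, Sorghum 8/15≈0.533, Soy 12/25≈0.48.
Canola: take in full, 18 ha for value 59 → 59 left.
Rice: take in full, 21 ha for value 60 → 38 left.
Maize: take in full, 26 ha for value 35 → 12 left.
12 ha left: a 12/15 share of Sorghum gives 8×12/15 = 6.4.
Total value = 160.4.

160.4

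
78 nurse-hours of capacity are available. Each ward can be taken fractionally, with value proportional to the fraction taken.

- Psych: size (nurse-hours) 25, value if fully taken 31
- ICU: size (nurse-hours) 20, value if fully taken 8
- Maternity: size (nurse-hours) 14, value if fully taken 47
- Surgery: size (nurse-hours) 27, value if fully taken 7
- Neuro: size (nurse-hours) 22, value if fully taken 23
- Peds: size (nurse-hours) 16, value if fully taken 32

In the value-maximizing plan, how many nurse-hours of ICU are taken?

1

Best value per unit of size first: Maternity 47/14≈3.36, Peds 32/16≈2, Psych 31/25≈1.24, Neuro 23/22≈1.05, ICU 8/20≈0.4, Surgery 7/27≈0.259.
All 14 nurse-hours of Maternity fit (value 47) ; 64 remain.
All 16 nurse-hours of Peds fit (value 32) ; 48 remain.
Psych: take in full, 25 nurse-hours for value 31 ; 23 left.
Neuro: take in full, 22 nurse-hours for value 23 ; 1 left.
Only 1 nurse-hours remain; take 1/20 of ICU for value 8×1/20 = 0.4.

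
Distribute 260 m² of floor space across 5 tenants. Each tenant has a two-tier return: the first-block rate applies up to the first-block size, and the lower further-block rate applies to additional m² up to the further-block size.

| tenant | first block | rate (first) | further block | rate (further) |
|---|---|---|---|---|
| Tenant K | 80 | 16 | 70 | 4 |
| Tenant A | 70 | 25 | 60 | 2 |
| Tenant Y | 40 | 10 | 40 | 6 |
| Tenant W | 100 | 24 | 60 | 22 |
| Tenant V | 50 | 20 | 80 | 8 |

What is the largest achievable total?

Rank every tier by rate: Tenant A/tier1 25 > Tenant W/tier1 24 > Tenant W/tier2 22 > Tenant V/tier1 20 > Tenant K/tier1 16 > Tenant Y/tier1 10 > Tenant V/tier2 8 > Tenant Y/tier2 6 > Tenant K/tier2 4 > Tenant A/tier2 2.
Tenant A/tier1 (25): +70 — 190 left.
Fill Tenant W tier1 block (100 at 24) — 90 left.
Tenant W tier2 at 22: fill all 60 — 30 left.
Tenant V/tier1: +30 of 50 at 20; pool empty.
Total = 25×70 + 24×100 + 22×60 + 20×30 = 6070.

6070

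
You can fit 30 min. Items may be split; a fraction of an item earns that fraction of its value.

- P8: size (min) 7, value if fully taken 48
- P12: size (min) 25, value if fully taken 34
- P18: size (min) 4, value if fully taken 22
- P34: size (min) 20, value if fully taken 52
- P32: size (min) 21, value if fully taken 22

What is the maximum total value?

119.4

Rank by value-to-size ratio: P8 48/7≈6.86, P18 22/4≈5.5, P34 52/20≈2.6, P12 34/25≈1.36, P32 22/21≈1.05.
Take all of P8 (7 min, value 48) → 23 min left.
Take all of P18 (4 min, value 22) → 19 min left.
Fill the last 19 min with part of P34: 19/20 of it earns 49.4.
Total value = 119.4.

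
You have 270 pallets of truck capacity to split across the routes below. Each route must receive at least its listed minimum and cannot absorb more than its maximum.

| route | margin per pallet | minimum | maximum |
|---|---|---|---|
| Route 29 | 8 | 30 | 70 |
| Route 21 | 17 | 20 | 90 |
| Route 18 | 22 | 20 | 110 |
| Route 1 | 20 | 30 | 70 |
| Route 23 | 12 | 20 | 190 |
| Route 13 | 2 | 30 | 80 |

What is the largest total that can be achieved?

4500

Meeting every minimum uses 30+20+20+30+20+30 = 150 pallets, leaving 120.
Rank by margin per pallet: Route 18 22 > Route 1 20 > Route 21 17 > Route 23 12 > Route 29 8 > Route 13 2.
Route 18 takes 90 more to reach its cap of 110 — 30 left.
Only 30 left; Route 1 takes them to reach 60.
Total = 8×30 + 17×20 + 22×110 + 20×60 + 12×20 + 2×30 = 4500.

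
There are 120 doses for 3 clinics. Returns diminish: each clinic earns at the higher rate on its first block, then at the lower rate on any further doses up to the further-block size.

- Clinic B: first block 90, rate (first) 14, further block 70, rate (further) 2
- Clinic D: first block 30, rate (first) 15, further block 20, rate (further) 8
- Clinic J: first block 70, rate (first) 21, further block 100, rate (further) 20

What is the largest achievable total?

Order all 6 blocks by rate: Clinic J/first 21 > Clinic J/second 20 > Clinic D/first 15 > Clinic B/first 14 > Clinic D/second 8 > Clinic B/second 2.
Clinic J first at 21: fill all 70 → 50 left.
50 remain; put them into Clinic J second at 20.
Total = 21×70 + 20×50 = 2470.

2470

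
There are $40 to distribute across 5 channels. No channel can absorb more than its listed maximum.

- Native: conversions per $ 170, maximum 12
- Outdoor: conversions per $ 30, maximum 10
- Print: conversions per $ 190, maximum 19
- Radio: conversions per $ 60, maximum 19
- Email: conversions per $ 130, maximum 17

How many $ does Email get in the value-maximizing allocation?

9

Highest conversions per $ first: Print 190 > Native 170 > Email 130 > Radio 60 > Outdoor 30.
Print takes 19 to reach its cap of 19 ; 21 left.
Give Native 12 to hit its cap of 12 ; 9 left.
Email has room for 17 but only 9 remain, so it gets 9.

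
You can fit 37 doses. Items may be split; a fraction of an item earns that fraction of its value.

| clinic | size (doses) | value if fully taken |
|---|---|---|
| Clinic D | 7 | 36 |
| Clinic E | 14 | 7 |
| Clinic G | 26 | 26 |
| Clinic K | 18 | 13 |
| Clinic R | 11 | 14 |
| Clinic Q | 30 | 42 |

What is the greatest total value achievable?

78

Best value per unit of size first: Clinic D 36/7≈5.14, Clinic Q 42/30≈1.4, Clinic R 14/11≈1.27, Clinic G 26/26≈1, Clinic K 13/18≈0.722, Clinic E 7/14≈0.5.
All 7 doses of Clinic D fit (value 36) — 30 remain.
Clinic Q: take in full, 30 doses for value 42 — 0 left.
Total value = 78.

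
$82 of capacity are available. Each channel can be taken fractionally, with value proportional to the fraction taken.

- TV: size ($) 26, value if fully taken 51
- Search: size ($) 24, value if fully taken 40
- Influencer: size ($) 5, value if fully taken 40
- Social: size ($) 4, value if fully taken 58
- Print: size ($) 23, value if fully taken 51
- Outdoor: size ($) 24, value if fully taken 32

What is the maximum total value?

240

Sort by value density: Social 58/4≈14.5, Influencer 40/5≈8, Print 51/23≈2.22, TV 51/26≈1.96, Search 40/24≈1.67, Outdoor 32/24≈1.33.
All 4 $ of Social fit (value 58) ; 78 remain.
Influencer: take in full, 5 $ for value 40 ; 73 left.
Take all of Print (23 $, value 51) ; 50 $ left.
All 26 $ of TV fit (value 51) ; 24 remain.
All 24 $ of Search fit (value 40) ; 0 remain.
Total value = 240.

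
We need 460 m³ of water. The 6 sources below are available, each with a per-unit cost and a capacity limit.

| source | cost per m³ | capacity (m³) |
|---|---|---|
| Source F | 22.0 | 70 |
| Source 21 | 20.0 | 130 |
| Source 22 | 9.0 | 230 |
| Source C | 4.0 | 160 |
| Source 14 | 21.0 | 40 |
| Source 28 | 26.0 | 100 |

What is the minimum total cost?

Fill from the cheapest source first.
Source C at 4.0: take all 160 m³ → 300 still needed.
Source 22 at 9.0: take all 230 m³ → 70 still needed.
Take 70 from Source 21 at 20.0 to finish.
Source 14, Source F, Source 28: unused.
Cost = 160×4.0 + 230×9.0 + 70×20.0 = 4110.

4110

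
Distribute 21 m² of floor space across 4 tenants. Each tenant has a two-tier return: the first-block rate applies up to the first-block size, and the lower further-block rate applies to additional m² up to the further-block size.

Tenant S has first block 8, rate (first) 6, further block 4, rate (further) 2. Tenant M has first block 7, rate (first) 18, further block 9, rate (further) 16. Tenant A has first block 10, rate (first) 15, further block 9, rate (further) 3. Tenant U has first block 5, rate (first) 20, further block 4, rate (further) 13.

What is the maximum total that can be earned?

370

Order all 8 blocks by rate: Tenant U/T1 20 > Tenant M/T1 18 > Tenant M/T2 16 > Tenant A/T1 15 > Tenant U/T2 13 > Tenant S/T1 6 > Tenant A/T2 3 > Tenant S/T2 2.
Tenant U/T1 (20): +5 ; 16 left.
Tenant M T1 at 18: fill all 7 ; 9 left.
Tenant M/T2 (16): +9 ; 0 left.
Total = 20×5 + 18×7 + 16×9 = 370.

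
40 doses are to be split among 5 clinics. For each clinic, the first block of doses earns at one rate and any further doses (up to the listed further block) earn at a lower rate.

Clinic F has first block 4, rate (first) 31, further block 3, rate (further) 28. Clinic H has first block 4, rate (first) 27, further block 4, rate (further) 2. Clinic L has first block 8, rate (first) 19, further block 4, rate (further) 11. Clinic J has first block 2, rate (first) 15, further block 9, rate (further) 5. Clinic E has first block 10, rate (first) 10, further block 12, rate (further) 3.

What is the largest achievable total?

Treat each block as its own option and order by rate: Clinic F/tier1 31 > Clinic F/tier2 28 > Clinic H/tier1 27 > Clinic L/tier1 19 > Clinic J/tier1 15 > Clinic L/tier2 11 > Clinic E/tier1 10 > Clinic J/tier2 5 > Clinic E/tier2 3 > Clinic H/tier2 2.
Fill Clinic F tier1 block (4 at 31) ; 36 left.
Fill Clinic F tier2 block (3 at 28) ; 33 left.
Clinic H tier1 at 27: fill all 4 ; 29 left.
Clinic L tier1 at 19: fill all 8 ; 21 left.
Clinic J tier1 at 15: fill all 2 ; 19 left.
Fill Clinic L tier2 block (4 at 11) ; 15 left.
Fill Clinic E tier1 block (10 at 10) ; 5 left.
5 remain; put them into Clinic J tier2 at 5.
Total = 31×4 + 28×3 + 27×4 + 19×8 + 15×2 + 11×4 + 10×10 + 5×5 = 667.

667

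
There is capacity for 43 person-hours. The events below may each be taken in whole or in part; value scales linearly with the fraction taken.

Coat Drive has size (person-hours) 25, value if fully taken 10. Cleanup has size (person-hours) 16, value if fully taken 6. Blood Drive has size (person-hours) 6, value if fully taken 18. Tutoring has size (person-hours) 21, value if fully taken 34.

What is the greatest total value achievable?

Rank by value-to-size ratio: Blood Drive 18/6≈3, Tutoring 34/21≈1.62, Coat Drive 10/25≈0.4, Cleanup 6/16≈0.375.
Blood Drive: take in full, 6 person-hours for value 18 → 37 left.
Take all of Tutoring (21 person-hours, value 34) → 16 person-hours left.
16 person-hours left: a 16/25 share of Coat Drive gives 10×16/25 = 6.4.
Total value = 58.4.

58.4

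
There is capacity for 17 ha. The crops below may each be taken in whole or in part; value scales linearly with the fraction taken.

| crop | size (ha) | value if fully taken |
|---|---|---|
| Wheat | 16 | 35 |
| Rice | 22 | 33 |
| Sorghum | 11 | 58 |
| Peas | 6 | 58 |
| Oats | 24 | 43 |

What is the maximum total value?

116

Best value per unit of size first: Peas 58/6≈9.67, Sorghum 58/11≈5.27, Wheat 35/16≈2.19, Oats 43/24≈1.79, Rice 33/22≈1.5.
Take all of Peas (6 ha, value 58) → 11 ha left.
All 11 ha of Sorghum fit (value 58) → 0 remain.
Total value = 116.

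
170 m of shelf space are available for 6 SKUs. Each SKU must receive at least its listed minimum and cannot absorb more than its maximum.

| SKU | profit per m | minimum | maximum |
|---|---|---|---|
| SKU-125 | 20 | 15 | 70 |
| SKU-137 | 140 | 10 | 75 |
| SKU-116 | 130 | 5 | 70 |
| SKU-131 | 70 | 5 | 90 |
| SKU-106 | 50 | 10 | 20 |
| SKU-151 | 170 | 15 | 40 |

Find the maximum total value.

21700

Meeting every minimum uses 15+10+5+5+10+15 = 60 m, leaving 110.
Highest profit per m first: SKU-151 170 > SKU-137 140 > SKU-116 130 > SKU-131 70 > SKU-106 50 > SKU-125 20.
SKU-151 takes 25 more to reach its cap of 40 — 85 left.
SKU-137 takes 65 more to reach its cap of 75 — 20 left.
SKU-116: +20 (room for 65) → 25. Pool exhausted.
Total = 20×15 + 140×75 + 130×25 + 70×5 + 50×10 + 170×40 = 21700.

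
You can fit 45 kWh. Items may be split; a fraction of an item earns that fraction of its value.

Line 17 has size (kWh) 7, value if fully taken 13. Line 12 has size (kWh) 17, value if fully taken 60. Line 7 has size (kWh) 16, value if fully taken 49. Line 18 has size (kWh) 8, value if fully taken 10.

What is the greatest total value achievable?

128.25

Best value per unit of size first: Line 12 60/17≈3.53, Line 7 49/16≈3.06, Line 17 13/7≈1.86, Line 18 10/8≈1.25.
All 17 kWh of Line 12 fit (value 60) → 28 remain.
All 16 kWh of Line 7 fit (value 49) → 12 remain.
All 7 kWh of Line 17 fit (value 13) → 5 remain.
5 kWh left: a 5/8 share of Line 18 gives 10×5/8 = 6.25.
Total value = 128.25.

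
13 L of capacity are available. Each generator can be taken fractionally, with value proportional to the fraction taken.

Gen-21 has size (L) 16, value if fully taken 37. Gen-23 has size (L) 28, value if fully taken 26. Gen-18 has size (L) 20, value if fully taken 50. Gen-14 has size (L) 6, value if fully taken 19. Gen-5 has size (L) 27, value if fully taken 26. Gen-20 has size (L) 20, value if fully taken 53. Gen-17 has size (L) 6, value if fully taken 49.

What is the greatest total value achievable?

Best value per unit of size first: Gen-17 49/6≈8.17, Gen-14 19/6≈3.17, Gen-20 53/20≈2.65, Gen-18 50/20≈2.5, Gen-21 37/16≈2.31, Gen-5 26/27≈0.963, Gen-23 26/28≈0.929.
All 6 L of Gen-17 fit (value 49) — 7 remain.
All 6 L of Gen-14 fit (value 19) — 1 remain.
Fill the last 1 L with part of Gen-20: 1/20 of it earns 2.65.
Total value = 70.65.

70.65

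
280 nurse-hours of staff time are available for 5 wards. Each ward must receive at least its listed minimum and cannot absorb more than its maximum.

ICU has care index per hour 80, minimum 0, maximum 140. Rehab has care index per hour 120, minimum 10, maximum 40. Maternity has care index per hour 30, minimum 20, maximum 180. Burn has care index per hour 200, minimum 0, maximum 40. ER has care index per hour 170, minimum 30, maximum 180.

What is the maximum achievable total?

Meeting every minimum uses 0+10+20+0+30 = 60 nurse-hours, leaving 220.
Rank by care index per hour: Burn 200 > ER 170 > Rehab 120 > ICU 80 > Maternity 30.
Give Burn 40 more to hit its cap of 40 — 180 left.
ER takes 150 more to reach its cap of 180 — 30 left.
Give Rehab 30 more to hit its cap of 40 — 0 left.
Total = 120×40 + 30×20 + 200×40 + 170×180 = 44000.

44000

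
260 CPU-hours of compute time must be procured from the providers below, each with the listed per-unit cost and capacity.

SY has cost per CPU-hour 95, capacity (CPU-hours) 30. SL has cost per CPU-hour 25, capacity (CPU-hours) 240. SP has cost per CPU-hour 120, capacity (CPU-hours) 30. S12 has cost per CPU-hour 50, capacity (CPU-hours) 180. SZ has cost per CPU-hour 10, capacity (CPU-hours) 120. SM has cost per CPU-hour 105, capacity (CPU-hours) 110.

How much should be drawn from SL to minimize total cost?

140

Fill from the cheapest provider first.
Take 120 from SZ at 10 ; need 140 more.
SL at 25: take 140 of its 240 ; requirement met.
S12, SY, SM, SP: unused.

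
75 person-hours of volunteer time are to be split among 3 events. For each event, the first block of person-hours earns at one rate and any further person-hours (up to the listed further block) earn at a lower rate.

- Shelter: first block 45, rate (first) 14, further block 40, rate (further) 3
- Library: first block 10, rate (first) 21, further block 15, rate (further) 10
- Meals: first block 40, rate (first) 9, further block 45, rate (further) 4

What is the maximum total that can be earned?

Rank every tier by rate: Library/T1 21 > Shelter/T1 14 > Library/T2 10 > Meals/T1 9 > Meals/T2 4 > Shelter/T2 3.
Fill Library T1 block (10 at 21) — 65 left.
Fill Shelter T1 block (45 at 14) — 20 left.
Library T2 at 10: fill all 15 — 5 left.
Meals T1 at 9: only 5 left, fill 5.
Total = 21×10 + 14×45 + 10×15 + 9×5 = 1035.

1035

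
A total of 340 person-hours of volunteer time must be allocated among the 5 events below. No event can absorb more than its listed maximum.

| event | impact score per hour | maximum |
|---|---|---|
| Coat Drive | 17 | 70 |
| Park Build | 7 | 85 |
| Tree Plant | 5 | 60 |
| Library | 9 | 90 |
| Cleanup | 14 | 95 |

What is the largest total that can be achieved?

3925

Highest impact score per hour first: Coat Drive 17 > Cleanup 14 > Library 9 > Park Build 7 > Tree Plant 5.
Coat Drive: +70 to 70 (cap) ; 270 left.
Cleanup: +95 to 95 (cap) ; 175 left.
Library: +90 to 90 (cap) ; 85 left.
Give Park Build 85 to hit its cap of 85 ; 0 left.
Total = 17×70 + 7×85 + 9×90 + 14×95 = 3925.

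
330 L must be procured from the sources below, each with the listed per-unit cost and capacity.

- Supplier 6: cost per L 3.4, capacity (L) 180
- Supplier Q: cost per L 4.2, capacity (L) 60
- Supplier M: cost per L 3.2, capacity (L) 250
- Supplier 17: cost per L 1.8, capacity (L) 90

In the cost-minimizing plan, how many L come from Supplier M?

240

Use sources in increasing cost order.
Take 90 from Supplier 17 at 1.8 → need 240 more.
Take 240 from Supplier M at 3.2 to finish.
Supplier 6, Supplier Q: unused.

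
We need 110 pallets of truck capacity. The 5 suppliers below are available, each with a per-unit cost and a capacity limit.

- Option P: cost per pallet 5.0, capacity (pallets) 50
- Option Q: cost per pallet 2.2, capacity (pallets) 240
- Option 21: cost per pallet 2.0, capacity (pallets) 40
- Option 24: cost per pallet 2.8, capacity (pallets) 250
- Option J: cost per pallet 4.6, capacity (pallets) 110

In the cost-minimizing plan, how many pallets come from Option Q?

70

Cheapest first:
Take 40 from Option 21 at 2.0 ; need 70 more.
Option Q at 2.2: take 70 of its 240 ; requirement met.
Option 24, Option J, Option P: unused.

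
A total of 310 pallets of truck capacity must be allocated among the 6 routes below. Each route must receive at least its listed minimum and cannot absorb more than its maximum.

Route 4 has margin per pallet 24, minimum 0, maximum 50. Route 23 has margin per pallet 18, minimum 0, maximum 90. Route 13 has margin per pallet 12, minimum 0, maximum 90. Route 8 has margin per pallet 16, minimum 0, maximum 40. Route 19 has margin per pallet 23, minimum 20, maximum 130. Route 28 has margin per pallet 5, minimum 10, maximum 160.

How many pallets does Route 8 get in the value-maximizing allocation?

30

Meeting every minimum uses 0+0+0+0+20+10 = 30 pallets, leaving 280.
Highest margin per pallet first: Route 4 24 > Route 19 23 > Route 23 18 > Route 8 16 > Route 13 12 > Route 28 5.
Give Route 4 50 more to hit its cap of 50 → 230 left.
Give Route 19 110 more to hit its cap of 130 → 120 left.
Route 23: +90 to 90 (cap) → 30 left.
Route 8 has room for 40 more but only 30 remain, so it gets 30.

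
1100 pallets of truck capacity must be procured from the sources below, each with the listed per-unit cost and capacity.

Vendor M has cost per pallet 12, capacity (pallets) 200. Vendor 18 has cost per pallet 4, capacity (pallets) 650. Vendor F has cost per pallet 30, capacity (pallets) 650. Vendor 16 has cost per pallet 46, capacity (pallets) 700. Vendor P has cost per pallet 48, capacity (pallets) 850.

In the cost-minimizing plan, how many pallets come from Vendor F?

250

Fill from the cheapest source first.
Take 650 from Vendor 18 at 4 — need 450 more.
Vendor M (12): use full 200 — 250 pallets to go.
Take 250 from Vendor F at 30 to finish.
Vendor 16, Vendor P: unused.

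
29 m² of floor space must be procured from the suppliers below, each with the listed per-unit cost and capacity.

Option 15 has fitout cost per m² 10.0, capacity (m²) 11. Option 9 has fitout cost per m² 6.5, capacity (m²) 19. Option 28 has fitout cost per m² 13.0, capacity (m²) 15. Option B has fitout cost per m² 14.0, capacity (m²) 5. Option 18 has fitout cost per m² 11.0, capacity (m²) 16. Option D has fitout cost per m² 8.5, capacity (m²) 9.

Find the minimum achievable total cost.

210

Use suppliers in increasing cost order.
Option 9 at 6.5: take all 19 m² ; 10 still needed.
Option D (8.5): use full 9 ; 1 m² to go.
Take 1 from Option 15 at 10.0 to finish.
Option 18, Option 28, Option B: unused.
Cost = 19×6.5 + 9×8.5 + 1×10.0 = 210.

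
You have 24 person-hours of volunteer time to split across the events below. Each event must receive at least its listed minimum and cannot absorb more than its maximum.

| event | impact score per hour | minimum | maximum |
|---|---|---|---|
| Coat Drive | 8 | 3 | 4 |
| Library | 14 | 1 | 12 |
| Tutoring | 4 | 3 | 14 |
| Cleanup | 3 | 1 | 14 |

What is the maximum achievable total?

231

Meeting every minimum uses 3+1+3+1 = 8 person-hours, leaving 16.
Rank by impact score per hour: Library 14 > Coat Drive 8 > Tutoring 4 > Cleanup 3.
Library: +11 to 12 (cap) — 5 left.
Coat Drive takes 1 more to reach its cap of 4 — 4 left.
Tutoring: +4 (room for 11) → 7. Pool exhausted.
Total = 8×4 + 14×12 + 4×7 + 3×1 = 231.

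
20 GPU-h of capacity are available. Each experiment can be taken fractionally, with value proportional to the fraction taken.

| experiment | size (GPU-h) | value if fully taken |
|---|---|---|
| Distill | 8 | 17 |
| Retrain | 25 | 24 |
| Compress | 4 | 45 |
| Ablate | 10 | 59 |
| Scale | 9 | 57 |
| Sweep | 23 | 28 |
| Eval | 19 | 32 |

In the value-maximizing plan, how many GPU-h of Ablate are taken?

7

Rank by value-to-size ratio: Compress 45/4≈11.2, Scale 57/9≈6.33, Ablate 59/10≈5.9, Distill 17/8≈2.12, Eval 32/19≈1.68, Sweep 28/23≈1.22, Retrain 24/25≈0.96.
Compress: take in full, 4 GPU-h for value 45 ; 16 left.
All 9 GPU-h of Scale fit (value 57) ; 7 remain.
7 GPU-h left: a 7/10 share of Ablate gives 59×7/10 = 41.3.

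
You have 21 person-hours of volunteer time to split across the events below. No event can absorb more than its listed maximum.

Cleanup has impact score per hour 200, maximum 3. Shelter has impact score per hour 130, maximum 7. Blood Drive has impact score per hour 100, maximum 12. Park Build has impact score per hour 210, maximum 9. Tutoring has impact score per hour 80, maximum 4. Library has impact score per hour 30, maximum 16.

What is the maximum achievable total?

3600

Rank by impact score per hour: Park Build 210 > Cleanup 200 > Shelter 130 > Blood Drive 100 > Tutoring 80 > Library 30.
Park Build: +9 to 9 (cap) — 12 left.
Cleanup takes 3 to reach its cap of 3 — 9 left.
Shelter: +7 to 7 (cap) — 2 left.
Only 2 left; Blood Drive takes them to reach 2.
Total = 200×3 + 130×7 + 100×2 + 210×9 = 3600.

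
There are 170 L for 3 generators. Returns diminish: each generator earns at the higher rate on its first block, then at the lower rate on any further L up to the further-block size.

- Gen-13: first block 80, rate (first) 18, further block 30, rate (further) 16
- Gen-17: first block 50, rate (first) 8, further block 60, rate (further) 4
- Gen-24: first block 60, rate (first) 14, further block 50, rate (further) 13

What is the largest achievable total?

2760

Order all 6 blocks by rate: Gen-13/T1 18 > Gen-13/T2 16 > Gen-24/T1 14 > Gen-24/T2 13 > Gen-17/T1 8 > Gen-17/T2 4.
Gen-13/T1 (18): +80 → 90 left.
Gen-13/T2 (16): +30 → 60 left.
Gen-24/T1 (14): +60 → 0 left.
Total = 18×80 + 16×30 + 14×60 = 2760.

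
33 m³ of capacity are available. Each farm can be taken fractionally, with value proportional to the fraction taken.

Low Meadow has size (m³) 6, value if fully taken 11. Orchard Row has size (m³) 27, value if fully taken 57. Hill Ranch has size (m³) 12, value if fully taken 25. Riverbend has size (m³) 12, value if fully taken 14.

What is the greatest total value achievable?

Best value per unit of size first: Orchard Row 57/27≈2.11, Hill Ranch 25/12≈2.08, Low Meadow 11/6≈1.83, Riverbend 14/12≈1.17.
All 27 m³ of Orchard Row fit (value 57) → 6 remain.
6 m³ left: a 6/12 share of Hill Ranch gives 25×6/12 = 12.5.
Total value = 69.5.

69.5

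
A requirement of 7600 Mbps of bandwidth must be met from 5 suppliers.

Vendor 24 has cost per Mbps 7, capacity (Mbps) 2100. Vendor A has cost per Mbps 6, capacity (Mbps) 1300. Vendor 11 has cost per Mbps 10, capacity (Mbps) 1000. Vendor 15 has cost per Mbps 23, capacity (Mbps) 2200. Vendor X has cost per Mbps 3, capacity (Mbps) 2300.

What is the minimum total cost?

Fill from the cheapest supplier first.
Vendor X (3): use full 2300 → 5300 Mbps to go.
Vendor A (6): use full 1300 → 4000 Mbps to go.
Take 2100 from Vendor 24 at 7 → need 1900 more.
Take 1000 from Vendor 11 at 10 → need 900 more.
Vendor 15 (23): take the remaining 900 → done.
Cost = 2300×3 + 1300×6 + 2100×7 + 1000×10 + 900×23 = 60100.

60100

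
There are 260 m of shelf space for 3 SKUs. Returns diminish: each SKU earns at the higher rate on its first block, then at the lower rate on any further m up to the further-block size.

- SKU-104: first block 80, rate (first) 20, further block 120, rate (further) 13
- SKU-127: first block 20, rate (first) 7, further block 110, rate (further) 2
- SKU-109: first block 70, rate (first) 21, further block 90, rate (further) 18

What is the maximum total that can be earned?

Treat each block as its own option and order by rate: SKU-109/first 21 > SKU-104/first 20 > SKU-109/second 18 > SKU-104/second 13 > SKU-127/first 7 > SKU-127/second 2.
Fill SKU-109 first block (70 at 21) ; 190 left.
Fill SKU-104 first block (80 at 20) ; 110 left.
SKU-109 second at 18: fill all 90 ; 20 left.
SKU-104/second: +20 of 120 at 13; pool empty.
Total = 21×70 + 20×80 + 18×90 + 13×20 = 4950.

4950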